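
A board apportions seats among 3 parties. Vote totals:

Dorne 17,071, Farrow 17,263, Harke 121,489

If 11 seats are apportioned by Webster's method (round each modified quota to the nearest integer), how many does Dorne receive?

1

Standard divisor 155823/11 ≈ 14165.727; standard quotas: Dorne 1.205, Farrow 1.219, Harke 8.576.
Rounding to the nearest integer gives Dorne 1, Farrow 1, Harke 9 — total 11, matching the house size, so no adjustment is needed.
Dorne receives 1.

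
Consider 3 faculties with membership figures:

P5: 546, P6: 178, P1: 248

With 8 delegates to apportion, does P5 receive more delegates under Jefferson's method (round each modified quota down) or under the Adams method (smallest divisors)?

Jefferson: P5 5, P6 1, P1 2.
Adams: P5 4, P6 2, P1 2.
P5 gets 5 under Jefferson and 4 under Adams.

Jefferson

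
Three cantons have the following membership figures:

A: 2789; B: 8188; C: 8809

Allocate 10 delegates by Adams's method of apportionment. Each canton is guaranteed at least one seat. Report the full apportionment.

Standard divisor 19786/10 ≈ 1978.6; standard quotas: A 1.410, B 4.138, C 4.452.
Rounding up gives 2, 5, 5 = 12 seats, so the divisor must be adjusted.
With modified divisor 2500: modified quotas A 1.116, B 3.275, C 3.524.
Rounding up: A 2, B 4, C 4 (total 10).

A: 2, B: 4, C: 4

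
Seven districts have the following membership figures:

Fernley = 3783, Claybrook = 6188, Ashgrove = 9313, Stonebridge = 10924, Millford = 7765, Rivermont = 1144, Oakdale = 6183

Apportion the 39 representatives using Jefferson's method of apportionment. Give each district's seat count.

Fernley=3, Claybrook=5, Ashgrove=8, Stonebridge=10, Millford=7, Rivermont=1, Oakdale=5

Standard divisor 45300/39 ≈ 1161.538; standard quotas: Fernley 3.257, Claybrook 5.327, Ashgrove 8.018, Stonebridge 9.405, Millford 6.685, Rivermont 0.985, Oakdale 5.323.
Rounding down gives 3, 5, 8, 9, 6, 0, 5 = 36 seats, so the divisor must be adjusted.
With modified divisor 1060: modified quotas Fernley 3.569, Claybrook 5.838, Ashgrove 8.786, Stonebridge 10.306, Millford 7.325, Rivermont 1.079, Oakdale 5.833.
Rounding down: Fernley 3, Claybrook 5, Ashgrove 8, Stonebridge 10, Millford 7, Rivermont 1, Oakdale 5 (total 39).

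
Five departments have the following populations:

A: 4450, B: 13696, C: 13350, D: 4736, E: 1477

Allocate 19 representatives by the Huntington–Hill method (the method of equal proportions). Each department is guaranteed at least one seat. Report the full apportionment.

With divisor 1997: modified quotas A 2.228, B 6.858, C 6.685, D 2.372, E 0.740.
Geometric-mean thresholds: A √(2·3)=2.449, B √(6·7)=6.481, C √(6·7)=6.481, D √(2·3)=2.449, E (min 1).
Each quota rounded against its threshold gives A 2, B 7, C 7, D 2, E 1 (total 19).

A 2, B 7, C 7, D 2, E 1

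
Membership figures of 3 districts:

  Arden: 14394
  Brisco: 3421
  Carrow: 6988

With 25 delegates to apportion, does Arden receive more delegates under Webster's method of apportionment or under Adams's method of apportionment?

Webster: Arden 15, Brisco 3, Carrow 7.
Adams: Arden 14, Brisco 4, Carrow 7.
Arden gets 15 under Webster and 14 under Adams.

Webster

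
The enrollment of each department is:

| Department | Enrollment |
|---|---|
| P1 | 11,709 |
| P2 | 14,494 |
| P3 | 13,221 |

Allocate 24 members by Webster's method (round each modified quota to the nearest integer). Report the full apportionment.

P1=7; P2=9; P3=8

Standard divisor 39424/24 ≈ 1642.667; standard quotas: P1 7.128, P2 8.823, P3 8.048.
Rounding to the nearest integer gives P1 7, P2 9, P3 8 — total 24, matching the house size, so no adjustment is needed.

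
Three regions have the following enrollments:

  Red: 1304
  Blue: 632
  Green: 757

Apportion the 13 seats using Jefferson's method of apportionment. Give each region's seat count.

Standard divisor 2693/13 ≈ 207.154; standard quotas: Red 6.295, Blue 3.051, Green 3.654.
Rounding down gives 6, 3, 3 = 12 seats, so the divisor must be adjusted.
With modified divisor 188: modified quotas Red 6.936, Blue 3.362, Green 4.027.
Rounding down: Red 6, Blue 3, Green 4 (total 13).

Red 6, Blue 3, Green 4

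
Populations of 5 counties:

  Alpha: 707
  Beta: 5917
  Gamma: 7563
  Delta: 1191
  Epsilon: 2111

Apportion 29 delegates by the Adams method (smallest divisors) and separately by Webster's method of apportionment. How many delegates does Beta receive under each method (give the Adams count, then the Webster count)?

9 and 10

Adams: Alpha 2, Beta 9, Gamma 12, Delta 2, Epsilon 4.
Webster: Alpha 1, Beta 10, Gamma 13, Delta 2, Epsilon 3.
Beta gets 9 under Adams and 10 under Webster.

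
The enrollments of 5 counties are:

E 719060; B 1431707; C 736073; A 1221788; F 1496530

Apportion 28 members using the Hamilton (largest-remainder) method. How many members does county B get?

Total 5605158; standard divisor 5605158/28 ≈ 200184.214.
Standard quotas: E 3.5920, B 7.1519, C 3.6770, A 6.1033, F 7.4758.
Lower quotas: E 3, B 7, C 3, A 6, F 7 (sum 26, leaving 2 seats).
Remainders in descending order: C 0.6770, E 0.5920, F 0.4758, B 0.1519, A 0.1033.
The surplus seats go to C, E.
B receives 7.

7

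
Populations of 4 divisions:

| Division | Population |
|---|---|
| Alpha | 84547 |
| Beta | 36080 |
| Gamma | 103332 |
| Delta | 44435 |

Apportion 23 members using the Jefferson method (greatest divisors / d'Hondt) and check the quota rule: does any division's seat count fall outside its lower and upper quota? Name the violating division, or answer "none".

none

Standard quotas: Alpha 7.245, Beta 3.092, Gamma 8.855, Delta 3.808.
Jefferson allocation: Alpha 7, Beta 3, Gamma 9, Delta 4.
Every allocation lies between the lower and upper quota.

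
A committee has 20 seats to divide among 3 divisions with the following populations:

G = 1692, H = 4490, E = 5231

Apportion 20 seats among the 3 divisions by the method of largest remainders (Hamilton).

Total 11413; standard divisor 11413/20 ≈ 570.65.
Standard quotas: G 2.9650, H 7.8682, E 9.1667.
Lower quotas: G 2, H 7, E 9 (sum 18, leaving 2 seats).
Remainders in descending order: G 0.9650, H 0.8682, E 0.1667.
Largest remainders: G, H receive the extra seats.

G 3, H 8, E 9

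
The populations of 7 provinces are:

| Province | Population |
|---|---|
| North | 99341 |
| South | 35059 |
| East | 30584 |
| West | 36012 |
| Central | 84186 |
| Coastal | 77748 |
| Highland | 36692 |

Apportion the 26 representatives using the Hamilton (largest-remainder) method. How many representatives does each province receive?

Standard divisor: 399622 ÷ 26 ≈ 15370.077.
Standard quotas: North 6.4633, South 2.2810, East 1.9898, West 2.3430, Central 5.4773, Coastal 5.0584, Highland 2.3872.
Lower quotas: North 6, South 2, East 1, West 2, Central 5, Coastal 5, Highland 2 (sum 23, leaving 3 seats).
Remainders in descending order: East 0.9898, Central 0.4773, North 0.4633, Highland 0.3872, West 0.3430, South 0.2810, Coastal 0.0584.
The surplus seats go to East, Central, North.

North=7; South=2; East=2; West=2; Central=6; Coastal=5; Highland=2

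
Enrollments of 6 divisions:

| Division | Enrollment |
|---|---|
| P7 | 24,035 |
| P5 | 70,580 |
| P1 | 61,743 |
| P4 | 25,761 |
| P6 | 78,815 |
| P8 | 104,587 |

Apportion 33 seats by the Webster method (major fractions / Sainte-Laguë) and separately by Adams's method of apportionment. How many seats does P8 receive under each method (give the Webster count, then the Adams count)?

Webster: P7 2, P5 6, P1 6, P4 2, P6 7, P8 10.
Adams: P7 2, P5 6, P1 6, P4 3, P6 7, P8 9.
P8 gets 10 under Webster and 9 under Adams.

10 and 9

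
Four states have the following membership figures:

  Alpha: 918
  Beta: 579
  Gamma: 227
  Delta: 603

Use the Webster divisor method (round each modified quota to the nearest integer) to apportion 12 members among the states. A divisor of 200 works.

Alpha 5, Beta 3, Gamma 1, Delta 3

With modified divisor 200: modified quotas Alpha 4.590, Beta 2.895, Gamma 1.135, Delta 3.015.
Rounding to the nearest integer: Alpha 5, Beta 3, Gamma 1, Delta 3 (total 12).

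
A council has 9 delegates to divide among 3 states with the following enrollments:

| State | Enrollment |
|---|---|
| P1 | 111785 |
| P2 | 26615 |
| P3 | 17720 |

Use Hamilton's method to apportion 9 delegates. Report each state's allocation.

P1=6; P2=2; P3=1

Total 156120; standard divisor 156120/9 ≈ 17346.667.
Standard quotas: P1 6.4442, P2 1.5343, P3 1.0215.
Lower quotas: P1 6, P2 1, P3 1 (sum 8, leaving 1 seat).
Remainders in descending order: P2 0.5343, P1 0.4442, P3 0.0215.
Largest remainder: P2 receives the extra seat.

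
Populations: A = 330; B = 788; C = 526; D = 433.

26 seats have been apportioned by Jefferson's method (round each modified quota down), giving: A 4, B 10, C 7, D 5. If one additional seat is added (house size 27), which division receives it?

Priority for the next seat is population ÷ (current seats + 1).
Priorities: A 66.000, B 71.636, C 65.750, D 72.167.
Highest priority: D.

D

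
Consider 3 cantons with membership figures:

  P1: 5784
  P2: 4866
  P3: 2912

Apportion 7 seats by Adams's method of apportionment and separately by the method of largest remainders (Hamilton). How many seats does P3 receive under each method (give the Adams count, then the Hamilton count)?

Adams: P1 3, P2 2, P3 2.
Hamilton: P1 3, P2 3, P3 1.
P3 gets 2 under Adams and 1 under Hamilton.

2 and 1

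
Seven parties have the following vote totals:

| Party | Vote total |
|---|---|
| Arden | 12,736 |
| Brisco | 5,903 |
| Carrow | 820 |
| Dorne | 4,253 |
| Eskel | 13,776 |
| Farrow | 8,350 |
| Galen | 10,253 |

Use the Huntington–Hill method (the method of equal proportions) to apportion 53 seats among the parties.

Arden=12, Brisco=5, Carrow=1, Dorne=4, Eskel=13, Farrow=8, Galen=10

With divisor 1079: modified quotas Arden 11.804, Brisco 5.471, Carrow 0.760, Dorne 3.942, Eskel 12.767, Farrow 7.739, Galen 9.502.
Geometric-mean thresholds: Arden √(11·12)=11.489, Brisco √(5·6)=5.477, Carrow (min 1), Dorne √(3·4)=3.464, Eskel √(12·13)=12.490, Farrow √(7·8)=7.483, Galen √(9·10)=9.487.
Each quota rounded against its threshold gives Arden 12, Brisco 5, Carrow 1, Dorne 4, Eskel 13, Farrow 8, Galen 10 (total 53).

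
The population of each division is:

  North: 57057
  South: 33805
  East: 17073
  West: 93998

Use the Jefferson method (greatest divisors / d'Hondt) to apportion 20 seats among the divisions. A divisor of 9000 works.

North: 6; South: 3; East: 1; West: 10

With modified divisor 9000: modified quotas North 6.340, South 3.756, East 1.897, West 10.444.
Rounding down: North 6, South 3, East 1, West 10 (total 20).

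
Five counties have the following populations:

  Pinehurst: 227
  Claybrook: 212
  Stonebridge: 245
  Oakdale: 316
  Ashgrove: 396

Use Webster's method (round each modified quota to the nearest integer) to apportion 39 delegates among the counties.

Pinehurst=6; Claybrook=6; Stonebridge=7; Oakdale=9; Ashgrove=11

Standard divisor 1396/39 ≈ 35.795; standard quotas: Pinehurst 6.342, Claybrook 5.923, Stonebridge 6.845, Oakdale 8.828, Ashgrove 11.063.
Rounding to the nearest integer gives Pinehurst 6, Claybrook 6, Stonebridge 7, Oakdale 9, Ashgrove 11 — total 39, matching the house size, so no adjustment is needed.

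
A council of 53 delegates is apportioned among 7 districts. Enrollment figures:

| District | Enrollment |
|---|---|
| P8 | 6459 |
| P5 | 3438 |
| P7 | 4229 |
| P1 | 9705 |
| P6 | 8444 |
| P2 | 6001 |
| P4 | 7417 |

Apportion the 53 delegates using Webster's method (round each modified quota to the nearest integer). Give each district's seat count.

P8=7, P5=4, P7=5, P1=11, P6=10, P2=7, P4=9

Standard divisor 45693/53 ≈ 862.132; standard quotas: P8 7.492, P5 3.988, P7 4.905, P1 11.257, P6 9.794, P2 6.961, P4 8.603.
Rounding to the nearest integer gives P8 7, P5 4, P7 5, P1 11, P6 10, P2 7, P4 9 — total 53, matching the house size, so no adjustment is needed.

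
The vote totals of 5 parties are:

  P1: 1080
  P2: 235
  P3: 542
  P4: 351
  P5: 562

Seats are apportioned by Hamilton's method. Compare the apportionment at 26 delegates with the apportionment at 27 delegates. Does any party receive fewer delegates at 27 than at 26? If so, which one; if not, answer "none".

At 26 seats: P1 10, P2 2, P3 5, P4 4, P5 5.
At 27 seats: P1 11, P2 2, P3 5, P4 3, P5 6.
P4 drops from 4 to 3.

P4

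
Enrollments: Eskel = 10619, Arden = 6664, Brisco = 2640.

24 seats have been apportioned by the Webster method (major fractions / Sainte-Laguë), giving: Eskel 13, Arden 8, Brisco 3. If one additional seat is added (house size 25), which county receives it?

Eskel

Priority for the next seat is population ÷ (current seats + 0.5).
Priorities: Eskel 786.593, Arden 784.000, Brisco 754.286.
Highest priority: Eskel.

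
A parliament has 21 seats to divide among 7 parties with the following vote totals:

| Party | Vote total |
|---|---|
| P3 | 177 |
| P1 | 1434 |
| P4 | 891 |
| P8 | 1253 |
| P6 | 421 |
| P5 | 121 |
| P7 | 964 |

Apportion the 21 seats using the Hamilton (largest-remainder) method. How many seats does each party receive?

Total 5261; standard divisor 5261/21 ≈ 250.524.
Standard quotas: P3 0.707, P1 5.724, P4 3.557, P8 5.002, P6 1.680, P5 0.483, P7 3.848.
Lower quotas: P3 0, P1 5, P4 3, P8 5, P6 1, P5 0, P7 3 (sum 17, leaving 4 seats).
Remainders in descending order: P7 0.848, P1 0.724, P3 0.707, P6 0.680, P4 0.557, P5 0.483, P8 0.002.
Largest remainders: P7, P1, P3, P6 receive the extra seats.

P3=1, P1=6, P4=3, P8=5, P6=2, P5=0, P7=4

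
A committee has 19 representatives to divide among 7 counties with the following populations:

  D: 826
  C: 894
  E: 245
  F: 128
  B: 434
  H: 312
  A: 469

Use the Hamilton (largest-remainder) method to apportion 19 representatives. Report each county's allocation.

Total 3308; standard divisor 3308/19 ≈ 174.105.
Standard quotas: D 4.744, C 5.135, E 1.407, F 0.735, B 2.493, H 1.792, A 2.694.
Lower quotas: D 4, C 5, E 1, F 0, B 2, H 1, A 2 (sum 15, leaving 4 seats).
Remainders in descending order: H 0.792, D 0.744, F 0.735, A 0.694, B 0.493, E 0.407, C 0.135.
Largest remainders: H, D, F, A receive the extra seats.

D=5; C=5; E=1; F=1; B=2; H=2; A=3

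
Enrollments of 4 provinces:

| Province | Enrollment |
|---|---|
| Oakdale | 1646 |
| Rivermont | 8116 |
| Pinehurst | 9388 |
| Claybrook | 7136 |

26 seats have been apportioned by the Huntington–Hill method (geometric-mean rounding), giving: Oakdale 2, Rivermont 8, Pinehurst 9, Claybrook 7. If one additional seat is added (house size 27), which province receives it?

Pinehurst

Priority for the next seat is population ÷ (√(s·(s+1))).
Priorities: Oakdale 671.977, Rivermont 956.480, Pinehurst 989.582, Claybrook 953.588.
Highest priority: Pinehurst.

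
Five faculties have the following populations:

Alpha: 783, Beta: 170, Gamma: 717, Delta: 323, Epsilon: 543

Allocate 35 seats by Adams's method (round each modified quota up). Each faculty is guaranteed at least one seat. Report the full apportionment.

Standard divisor 2536/35 ≈ 72.457; standard quotas: Alpha 10.806, Beta 2.346, Gamma 9.896, Delta 4.458, Epsilon 7.494.
Rounding up gives 11, 3, 10, 5, 8 = 37 seats, so the divisor must be adjusted.
With modified divisor 79: modified quotas Alpha 9.911, Beta 2.152, Gamma 9.076, Delta 4.089, Epsilon 6.873.
Rounding up: Alpha 10, Beta 3, Gamma 10, Delta 5, Epsilon 7 (total 35).

Alpha 10; Beta 3; Gamma 10; Delta 5; Epsilon 7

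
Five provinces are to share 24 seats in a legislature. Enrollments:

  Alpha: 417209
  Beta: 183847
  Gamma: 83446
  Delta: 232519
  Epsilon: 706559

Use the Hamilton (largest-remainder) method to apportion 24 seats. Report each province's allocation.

Total 1623580; standard divisor 1623580/24 ≈ 67649.167.
Standard quotas: Alpha 6.1672, Beta 2.7177, Gamma 1.2335, Delta 3.4371, Epsilon 10.4445.
Lower quotas: Alpha 6, Beta 2, Gamma 1, Delta 3, Epsilon 10 (sum 22, leaving 2 seats).
Remainders in descending order: Beta 0.7177, Epsilon 0.4445, Delta 0.4371, Gamma 0.2335, Alpha 0.1672.
Largest remainders: Beta, Epsilon receive the extra seats.

Alpha=6, Beta=3, Gamma=1, Delta=3, Epsilon=11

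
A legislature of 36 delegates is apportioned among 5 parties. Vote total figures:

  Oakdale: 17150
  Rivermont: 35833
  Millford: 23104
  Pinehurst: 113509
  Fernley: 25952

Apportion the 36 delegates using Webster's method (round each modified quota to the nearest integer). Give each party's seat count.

Standard divisor 215548/36 ≈ 5987.444; standard quotas: Oakdale 2.864, Rivermont 5.985, Millford 3.859, Pinehurst 18.958, Fernley 4.334.
Rounding to the nearest integer gives Oakdale 3, Rivermont 6, Millford 4, Pinehurst 19, Fernley 4 — total 36, matching the house size, so no adjustment is needed.

Oakdale 3; Rivermont 6; Millford 4; Pinehurst 19; Fernley 4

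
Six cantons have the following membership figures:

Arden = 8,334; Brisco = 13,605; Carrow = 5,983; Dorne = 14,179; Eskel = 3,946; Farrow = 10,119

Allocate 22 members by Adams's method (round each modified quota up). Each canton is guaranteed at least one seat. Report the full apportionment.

Standard divisor 56166/22 ≈ 2553; standard quotas: Arden 3.264, Brisco 5.329, Carrow 2.344, Dorne 5.554, Eskel 1.546, Farrow 3.964.
Rounding up gives 4, 6, 3, 6, 2, 4 = 25 seats, so the divisor must be adjusted.
With modified divisor 2900: modified quotas Arden 2.874, Brisco 4.691, Carrow 2.063, Dorne 4.889, Eskel 1.361, Farrow 3.489.
Rounding up: Arden 3, Brisco 5, Carrow 3, Dorne 5, Eskel 2, Farrow 4 (total 22).

Arden=3; Brisco=5; Carrow=3; Dorne=5; Eskel=2; Farrow=4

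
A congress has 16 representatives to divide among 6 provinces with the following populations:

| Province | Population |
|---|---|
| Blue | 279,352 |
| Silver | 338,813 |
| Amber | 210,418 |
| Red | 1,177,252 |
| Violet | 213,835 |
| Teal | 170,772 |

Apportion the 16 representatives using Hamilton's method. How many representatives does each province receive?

Blue 2, Silver 2, Amber 1, Red 8, Violet 2, Teal 1

Total 2390442; standard divisor 2390442/16 ≈ 149402.625.
Standard quotas: Blue 1.8698, Silver 2.2678, Amber 1.4084, Red 7.8797, Violet 1.4313, Teal 1.1430.
Lower quotas: Blue 1, Silver 2, Amber 1, Red 7, Violet 1, Teal 1 (sum 13, leaving 3 seats).
Remainders in descending order: Red 0.8797, Blue 0.8698, Violet 0.4313, Amber 0.4084, Silver 0.2678, Teal 0.1430.
The surplus seats go to Red, Blue, Violet.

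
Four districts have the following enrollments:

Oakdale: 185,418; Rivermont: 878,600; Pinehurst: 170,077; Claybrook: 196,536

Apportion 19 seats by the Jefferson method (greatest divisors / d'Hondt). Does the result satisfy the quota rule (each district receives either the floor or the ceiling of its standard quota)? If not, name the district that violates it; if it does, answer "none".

Rivermont

Standard quotas: Oakdale 2.463, Rivermont 11.669, Pinehurst 2.259, Claybrook 2.610.
Jefferson allocation: Oakdale 2, Rivermont 13, Pinehurst 2, Claybrook 2.
Rivermont has quota 11.669 (lower 11, upper 12) but receives 13 — outside the quota interval.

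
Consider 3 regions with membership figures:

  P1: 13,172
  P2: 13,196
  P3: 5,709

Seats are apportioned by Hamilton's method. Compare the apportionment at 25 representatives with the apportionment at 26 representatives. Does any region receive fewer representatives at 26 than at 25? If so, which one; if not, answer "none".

P3

At 25 seats: P1 10, P2 10, P3 5.
At 26 seats: P1 11, P2 11, P3 4.
P3 drops from 5 to 4.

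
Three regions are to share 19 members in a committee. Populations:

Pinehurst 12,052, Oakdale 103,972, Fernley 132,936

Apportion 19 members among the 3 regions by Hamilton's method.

Pinehurst 1, Oakdale 8, Fernley 10

Standard divisor: 248960 ÷ 19 ≈ 13103.158.
Standard quotas: Pinehurst 0.9198, Oakdale 7.9349, Fernley 10.1453.
Lower quotas: Pinehurst 0, Oakdale 7, Fernley 10 (sum 17, leaving 2 seats).
Remainders in descending order: Oakdale 0.9349, Pinehurst 0.9198, Fernley 0.1453.
Largest remainders: Oakdale, Pinehurst receive the extra seats.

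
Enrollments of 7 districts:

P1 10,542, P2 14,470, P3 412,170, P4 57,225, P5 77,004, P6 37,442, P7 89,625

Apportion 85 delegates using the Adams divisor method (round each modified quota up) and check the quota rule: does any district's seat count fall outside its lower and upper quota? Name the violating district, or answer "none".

P3

Standard quotas: P1 1.283, P2 1.761, P3 50.158, P4 6.964, P5 9.371, P6 4.556, P7 10.907.
Adams allocation: P1 2, P2 2, P3 49, P4 7, P5 9, P6 5, P7 11.
P3 has quota 50.158 (lower 50, upper 51) but receives 49 — outside the quota interval.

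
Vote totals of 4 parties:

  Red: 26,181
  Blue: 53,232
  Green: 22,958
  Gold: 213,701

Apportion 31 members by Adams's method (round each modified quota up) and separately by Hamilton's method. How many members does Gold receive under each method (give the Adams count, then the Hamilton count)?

Adams: Red 3, Blue 5, Green 3, Gold 20.
Hamilton: Red 3, Blue 5, Green 2, Gold 21.
Gold gets 20 under Adams and 21 under Hamilton.

20 and 21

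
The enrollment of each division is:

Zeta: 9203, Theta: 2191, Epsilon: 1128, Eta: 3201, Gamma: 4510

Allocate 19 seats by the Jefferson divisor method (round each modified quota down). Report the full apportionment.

Standard divisor 20233/19 ≈ 1064.895; standard quotas: Zeta 8.642, Theta 2.057, Epsilon 1.059, Eta 3.006, Gamma 4.235.
Rounding down gives 8, 2, 1, 3, 4 = 18 seats, so the divisor must be adjusted.
With modified divisor 1000: modified quotas Zeta 9.203, Theta 2.191, Epsilon 1.128, Eta 3.201, Gamma 4.510.
Rounding down: Zeta 9, Theta 2, Epsilon 1, Eta 3, Gamma 4 (total 19).

Zeta 9; Theta 2; Epsilon 1; Eta 3; Gamma 4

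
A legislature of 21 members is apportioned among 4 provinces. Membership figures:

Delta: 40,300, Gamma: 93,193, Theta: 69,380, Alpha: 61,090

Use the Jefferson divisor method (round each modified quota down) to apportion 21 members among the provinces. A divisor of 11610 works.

Delta 3; Gamma 8; Theta 5; Alpha 5

With modified divisor 11610: modified quotas Delta 3.471, Gamma 8.027, Theta 5.976, Alpha 5.262.
Rounding down: Delta 3, Gamma 8, Theta 5, Alpha 5 (total 21).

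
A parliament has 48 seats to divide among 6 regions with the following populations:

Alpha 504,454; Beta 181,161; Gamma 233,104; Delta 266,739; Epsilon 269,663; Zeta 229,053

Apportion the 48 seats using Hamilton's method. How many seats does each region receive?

Total 1684174; standard divisor 1684174/48 ≈ 35086.958.
Standard quotas: Alpha 14.3773, Beta 5.1632, Gamma 6.6436, Delta 7.6022, Epsilon 7.6856, Zeta 6.5282.
Lower quotas: Alpha 14, Beta 5, Gamma 6, Delta 7, Epsilon 7, Zeta 6 (sum 45, leaving 3 seats).
Remainders in descending order: Epsilon 0.6856, Gamma 0.6436, Delta 0.6022, Zeta 0.5282, Alpha 0.3773, Beta 0.1632.
The surplus seats go to Epsilon, Gamma, Delta.

Alpha: 14, Beta: 5, Gamma: 7, Delta: 8, Epsilon: 8, Zeta: 6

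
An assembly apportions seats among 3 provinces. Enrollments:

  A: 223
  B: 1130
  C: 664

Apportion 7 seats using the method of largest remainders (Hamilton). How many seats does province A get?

1

Standard divisor: 2017 ÷ 7 ≈ 288.143.
Standard quotas: A 0.774, B 3.922, C 2.304.
Lower quotas: A 0, B 3, C 2 (sum 5, leaving 2 seats).
Remainders in descending order: B 0.922, A 0.774, C 0.304.
Largest remainders: B, A receive the extra seats.
A receives 1.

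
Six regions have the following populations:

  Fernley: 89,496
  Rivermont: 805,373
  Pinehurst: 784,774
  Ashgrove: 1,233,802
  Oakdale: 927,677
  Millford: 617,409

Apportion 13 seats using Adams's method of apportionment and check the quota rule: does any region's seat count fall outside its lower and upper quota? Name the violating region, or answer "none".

Standard quotas: Fernley 0.261, Rivermont 2.348, Pinehurst 2.288, Ashgrove 3.597, Oakdale 2.705, Millford 1.800.
Adams allocation: Fernley 1, Rivermont 2, Pinehurst 2, Ashgrove 3, Oakdale 3, Millford 2.
Every allocation lies between the lower and upper quota.

none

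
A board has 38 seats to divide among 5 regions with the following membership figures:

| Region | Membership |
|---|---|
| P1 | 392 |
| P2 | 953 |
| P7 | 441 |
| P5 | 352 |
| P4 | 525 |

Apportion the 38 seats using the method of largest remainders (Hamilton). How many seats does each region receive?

P1 6, P2 14, P7 6, P5 5, P4 7

Standard divisor: 2663 ÷ 38 ≈ 70.079.
Standard quotas: P1 5.594, P2 13.599, P7 6.293, P5 5.023, P4 7.492.
Lower quotas: P1 5, P2 13, P7 6, P5 5, P4 7 (sum 36, leaving 2 seats).
Remainders in descending order: P2 0.599, P1 0.594, P4 0.492, P7 0.293, P5 0.023.
Largest remainders: P2, P1 receive the extra seats.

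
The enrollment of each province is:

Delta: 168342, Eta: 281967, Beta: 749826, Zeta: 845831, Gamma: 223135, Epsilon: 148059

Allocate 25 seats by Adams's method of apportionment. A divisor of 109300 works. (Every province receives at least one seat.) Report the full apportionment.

Delta: 2, Eta: 3, Beta: 7, Zeta: 8, Gamma: 3, Epsilon: 2

With modified divisor 109300: modified quotas Delta 1.540, Eta 2.580, Beta 6.860, Zeta 7.739, Gamma 2.041, Epsilon 1.355.
Rounding up: Delta 2, Eta 3, Beta 7, Zeta 8, Gamma 3, Epsilon 2 (total 25).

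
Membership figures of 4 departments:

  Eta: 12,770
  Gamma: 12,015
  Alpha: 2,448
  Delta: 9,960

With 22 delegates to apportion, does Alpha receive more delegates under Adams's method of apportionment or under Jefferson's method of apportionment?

Adams

Adams: Eta 7, Gamma 7, Alpha 2, Delta 6.
Jefferson: Eta 8, Gamma 7, Alpha 1, Delta 6.
Alpha gets 2 under Adams and 1 under Jefferson.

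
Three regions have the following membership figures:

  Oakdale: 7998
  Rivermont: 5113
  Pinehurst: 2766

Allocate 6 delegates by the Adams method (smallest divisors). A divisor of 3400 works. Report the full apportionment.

With modified divisor 3400: modified quotas Oakdale 2.352, Rivermont 1.504, Pinehurst 0.814.
Rounding up: Oakdale 3, Rivermont 2, Pinehurst 1 (total 6).

Oakdale 3, Rivermont 2, Pinehurst 1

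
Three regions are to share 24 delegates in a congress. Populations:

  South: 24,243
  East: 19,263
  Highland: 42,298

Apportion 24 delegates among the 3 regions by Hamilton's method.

The standard divisor is 85804/24 ≈ 3575.167.
Standard quotas: South 6.7809, East 5.3880, Highland 11.8311.
Lower quotas: South 6, East 5, Highland 11 (sum 22, leaving 2 seats).
Remainders in descending order: Highland 0.8311, South 0.7809, East 0.3880.
The surplus seats go to Highland, South.

South 7, East 5, Highland 12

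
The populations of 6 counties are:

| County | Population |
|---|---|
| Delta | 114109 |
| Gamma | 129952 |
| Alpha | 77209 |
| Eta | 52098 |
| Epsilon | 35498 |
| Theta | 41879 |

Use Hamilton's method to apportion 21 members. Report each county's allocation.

Standard divisor: 450745 ÷ 21 ≈ 21464.048.
Standard quotas: Delta 5.3163, Gamma 6.0544, Alpha 3.5971, Eta 2.4272, Epsilon 1.6538, Theta 1.9511.
Lower quotas: Delta 5, Gamma 6, Alpha 3, Eta 2, Epsilon 1, Theta 1 (sum 18, leaving 3 seats).
Remainders in descending order: Theta 0.9511, Epsilon 0.6538, Alpha 0.5971, Eta 0.4272, Delta 0.3163, Gamma 0.0544.
The surplus seats go to Theta, Epsilon, Alpha.

Delta=5; Gamma=6; Alpha=4; Eta=2; Epsilon=2; Theta=2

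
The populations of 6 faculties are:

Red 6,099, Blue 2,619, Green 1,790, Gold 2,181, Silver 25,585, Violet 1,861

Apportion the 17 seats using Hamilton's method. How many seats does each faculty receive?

Red: 2, Blue: 1, Green: 1, Gold: 1, Silver: 11, Violet: 1

Standard divisor: 40135 ÷ 17 ≈ 2360.882.
Standard quotas: Red 2.5834, Blue 1.1093, Green 0.7582, Gold 0.9238, Silver 10.8370, Violet 0.7883.
Lower quotas: Red 2, Blue 1, Green 0, Gold 0, Silver 10, Violet 0 (sum 13, leaving 4 seats).
Remainders in descending order: Gold 0.9238, Silver 0.8370, Violet 0.7883, Green 0.7582, Red 0.5834, Blue 0.1093.
Largest remainders: Gold, Silver, Violet, Green receive the extra seats.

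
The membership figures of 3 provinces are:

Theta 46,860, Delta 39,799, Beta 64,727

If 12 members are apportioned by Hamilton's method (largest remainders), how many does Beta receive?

5

The standard divisor is 151386/12 ≈ 12615.5.
Standard quotas: Theta 3.7145, Delta 3.1548, Beta 5.1308.
Lower quotas: Theta 3, Delta 3, Beta 5 (sum 11, leaving 1 seat).
Remainders in descending order: Theta 0.7145, Delta 0.1548, Beta 0.1308.
The surplus seat goes to Theta.
Beta receives 5.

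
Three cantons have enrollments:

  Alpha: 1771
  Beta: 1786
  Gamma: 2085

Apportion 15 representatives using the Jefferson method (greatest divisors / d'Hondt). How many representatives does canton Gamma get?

5

Standard divisor 5642/15 ≈ 376.133; standard quotas: Alpha 4.708, Beta 4.748, Gamma 5.543.
Rounding down gives 4, 4, 5 = 13 seats, so the divisor must be adjusted.
With modified divisor 350: modified quotas Alpha 5.060, Beta 5.103, Gamma 5.957.
Rounding down: Alpha 5, Beta 5, Gamma 5 (total 15).
Gamma receives 5.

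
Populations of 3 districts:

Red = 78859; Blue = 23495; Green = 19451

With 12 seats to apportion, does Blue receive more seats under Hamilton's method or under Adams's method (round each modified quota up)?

Hamilton: Red 8, Blue 2, Green 2.
Adams: Red 7, Blue 3, Green 2.
Blue gets 2 under Hamilton and 3 under Adams.

Adams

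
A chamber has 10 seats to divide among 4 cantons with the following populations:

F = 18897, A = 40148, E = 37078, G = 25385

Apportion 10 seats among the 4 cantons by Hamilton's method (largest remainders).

The standard divisor is 121508/10 ≈ 12150.8.
Standard quotas: F 1.5552, A 3.3041, E 3.0515, G 2.0892.
Lower quotas: F 1, A 3, E 3, G 2 (sum 9, leaving 1 seat).
Remainders in descending order: F 0.5552, A 0.3041, G 0.0892, E 0.0515.
The surplus seat goes to F.

F 2, A 3, E 3, G 2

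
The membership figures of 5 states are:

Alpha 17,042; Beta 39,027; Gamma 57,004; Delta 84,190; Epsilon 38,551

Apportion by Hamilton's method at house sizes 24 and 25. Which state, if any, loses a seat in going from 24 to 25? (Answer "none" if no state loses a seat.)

At 24 seats: Alpha 2, Beta 4, Gamma 6, Delta 8, Epsilon 4.
At 25 seats: Alpha 2, Beta 4, Gamma 6, Delta 9, Epsilon 4.
No state's allocation decreased.

none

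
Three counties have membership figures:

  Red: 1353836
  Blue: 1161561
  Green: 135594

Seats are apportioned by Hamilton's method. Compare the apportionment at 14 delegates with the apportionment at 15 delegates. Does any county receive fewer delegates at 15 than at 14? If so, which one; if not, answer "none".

At 14 seats: Red 7, Blue 6, Green 1.
At 15 seats: Red 8, Blue 6, Green 1.
No county's allocation decreased.

none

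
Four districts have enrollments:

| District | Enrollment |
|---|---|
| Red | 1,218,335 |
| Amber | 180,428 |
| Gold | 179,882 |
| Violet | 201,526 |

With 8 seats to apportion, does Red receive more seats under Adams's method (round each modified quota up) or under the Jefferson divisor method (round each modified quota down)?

Adams: Red 5, Amber 1, Gold 1, Violet 1.
Jefferson: Red 6, Amber 1, Gold 0, Violet 1.
Red gets 5 under Adams and 6 under Jefferson.

Jefferson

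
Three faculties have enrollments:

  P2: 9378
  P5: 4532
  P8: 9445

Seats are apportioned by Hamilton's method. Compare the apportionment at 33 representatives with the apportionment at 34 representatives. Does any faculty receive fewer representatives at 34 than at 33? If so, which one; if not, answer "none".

P5

At 33 seats: P2 13, P5 7, P8 13.
At 34 seats: P2 14, P5 6, P8 14.
P5 drops from 7 to 6.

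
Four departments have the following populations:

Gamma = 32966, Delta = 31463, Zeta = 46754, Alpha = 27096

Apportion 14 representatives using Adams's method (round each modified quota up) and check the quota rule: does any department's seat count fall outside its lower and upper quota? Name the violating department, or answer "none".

none

Standard quotas: Gamma 3.338, Delta 3.185, Zeta 4.734, Alpha 2.743.
Adams allocation: Gamma 3, Delta 3, Zeta 5, Alpha 3.
Every allocation lies between the lower and upper quota.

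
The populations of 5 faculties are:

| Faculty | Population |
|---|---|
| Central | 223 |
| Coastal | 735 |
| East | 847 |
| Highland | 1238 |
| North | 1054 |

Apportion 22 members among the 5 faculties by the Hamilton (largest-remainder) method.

Standard divisor: 4097 ÷ 22 ≈ 186.227.
Standard quotas: Central 1.197, Coastal 3.947, East 4.548, Highland 6.648, North 5.660.
Lower quotas: Central 1, Coastal 3, East 4, Highland 6, North 5 (sum 19, leaving 3 seats).
Remainders in descending order: Coastal 0.947, North 0.660, Highland 0.648, East 0.548, Central 0.197.
Largest remainders: Coastal, North, Highland receive the extra seats.

Central 1, Coastal 4, East 4, Highland 7, North 6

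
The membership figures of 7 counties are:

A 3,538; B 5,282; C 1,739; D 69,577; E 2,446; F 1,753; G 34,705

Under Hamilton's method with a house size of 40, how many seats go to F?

The standard divisor is 119040/40 = 2976.
Standard quotas: A 1.1888, B 1.7749, C 0.5843, D 23.3794, E 0.8219, F 0.5890, G 11.6616.
Lower quotas: A 1, B 1, C 0, D 23, E 0, F 0, G 11 (sum 36, leaving 4 seats).
Remainders in descending order: E 0.8219, B 0.7749, G 0.6616, F 0.5890, C 0.5843, D 0.3794, A 0.1888.
The surplus seats go to E, B, G, F.
F receives 1.

1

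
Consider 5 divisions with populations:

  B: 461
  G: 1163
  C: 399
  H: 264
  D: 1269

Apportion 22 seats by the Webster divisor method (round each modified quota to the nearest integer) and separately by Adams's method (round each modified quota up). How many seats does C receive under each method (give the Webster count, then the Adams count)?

Webster: B 3, G 7, C 2, H 2, D 8.
Adams: B 3, G 7, C 3, H 2, D 7.
C gets 2 under Webster and 3 under Adams.

2 and 3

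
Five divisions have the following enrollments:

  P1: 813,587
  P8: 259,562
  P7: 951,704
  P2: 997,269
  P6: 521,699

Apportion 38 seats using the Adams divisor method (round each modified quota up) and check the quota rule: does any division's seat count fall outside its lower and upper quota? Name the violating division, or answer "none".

none

Standard quotas: P1 8.724, P8 2.783, P7 10.205, P2 10.694, P6 5.594.
Adams allocation: P1 9, P8 3, P7 10, P2 10, P6 6.
Every allocation lies between the lower and upper quota.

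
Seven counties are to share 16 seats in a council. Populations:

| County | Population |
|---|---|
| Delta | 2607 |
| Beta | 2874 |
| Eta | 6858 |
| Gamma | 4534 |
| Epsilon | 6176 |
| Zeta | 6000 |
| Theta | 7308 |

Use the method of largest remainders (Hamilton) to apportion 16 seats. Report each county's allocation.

Delta: 1; Beta: 1; Eta: 3; Gamma: 2; Epsilon: 3; Zeta: 3; Theta: 3

The standard divisor is 36357/16 ≈ 2272.312.
Standard quotas: Delta 1.1473, Beta 1.2648, Eta 3.0181, Gamma 1.9953, Epsilon 2.7179, Zeta 2.6405, Theta 3.2161.
Lower quotas: Delta 1, Beta 1, Eta 3, Gamma 1, Epsilon 2, Zeta 2, Theta 3 (sum 13, leaving 3 seats).
Remainders in descending order: Gamma 0.9953, Epsilon 0.7179, Zeta 0.6405, Beta 0.2648, Theta 0.2161, Delta 0.1473, Eta 0.0181.
The surplus seats go to Gamma, Epsilon, Zeta.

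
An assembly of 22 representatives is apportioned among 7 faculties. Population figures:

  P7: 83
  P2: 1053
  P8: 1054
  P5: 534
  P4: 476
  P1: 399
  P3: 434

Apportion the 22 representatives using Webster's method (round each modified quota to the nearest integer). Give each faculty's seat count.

Standard divisor 4033/22 ≈ 183.318; standard quotas: P7 0.453, P2 5.744, P8 5.750, P5 2.913, P4 2.597, P1 2.177, P3 2.367.
Rounding to the nearest integer gives P7 0, P2 6, P8 6, P5 3, P4 3, P1 2, P3 2 — total 22, matching the house size, so no adjustment is needed.

P7 0; P2 6; P8 6; P5 3; P4 3; P1 2; P3 2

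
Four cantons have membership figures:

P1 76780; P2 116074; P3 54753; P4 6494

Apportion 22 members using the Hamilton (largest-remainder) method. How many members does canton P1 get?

Standard divisor: 254101 ÷ 22 ≈ 11550.045.
Standard quotas: P1 6.6476, P2 10.0497, P3 4.7405, P4 0.5622.
Lower quotas: P1 6, P2 10, P3 4, P4 0 (sum 20, leaving 2 seats).
Remainders in descending order: P3 0.7405, P1 0.6476, P4 0.5622, P2 0.0497.
Largest remainders: P3, P1 receive the extra seats.
P1 receives 7.

7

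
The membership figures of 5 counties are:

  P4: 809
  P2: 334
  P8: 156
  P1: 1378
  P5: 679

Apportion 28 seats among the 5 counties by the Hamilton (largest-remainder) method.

P4=7, P2=3, P8=1, P1=11, P5=6

Standard divisor: 3356 ÷ 28 ≈ 119.857.
Standard quotas: P4 6.750, P2 2.787, P8 1.302, P1 11.497, P5 5.665.
Lower quotas: P4 6, P2 2, P8 1, P1 11, P5 5 (sum 25, leaving 3 seats).
Remainders in descending order: P2 0.787, P4 0.750, P5 0.665, P1 0.497, P8 0.302.
Largest remainders: P2, P4, P5 receive the extra seats.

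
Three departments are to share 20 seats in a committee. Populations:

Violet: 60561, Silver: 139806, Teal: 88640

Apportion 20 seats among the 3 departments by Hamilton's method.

The standard divisor is 289007/20 ≈ 14450.35.
Standard quotas: Violet 4.1910, Silver 9.6749, Teal 6.1341.
Lower quotas: Violet 4, Silver 9, Teal 6 (sum 19, leaving 1 seat).
Remainders in descending order: Silver 0.6749, Violet 0.1910, Teal 0.1341.
The surplus seat goes to Silver.

Violet: 4; Silver: 10; Teal: 6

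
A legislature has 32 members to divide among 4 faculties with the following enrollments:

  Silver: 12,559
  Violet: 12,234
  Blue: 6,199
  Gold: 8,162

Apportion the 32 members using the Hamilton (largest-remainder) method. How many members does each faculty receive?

Standard divisor: 39154 ÷ 32 ≈ 1223.562.
Standard quotas: Silver 10.2643, Violet 9.9987, Blue 5.0664, Gold 6.6707.
Lower quotas: Silver 10, Violet 9, Blue 5, Gold 6 (sum 30, leaving 2 seats).
Remainders in descending order: Violet 0.9987, Gold 0.6707, Silver 0.2643, Blue 0.0664.
Largest remainders: Violet, Gold receive the extra seats.

Silver 10, Violet 10, Blue 5, Gold 7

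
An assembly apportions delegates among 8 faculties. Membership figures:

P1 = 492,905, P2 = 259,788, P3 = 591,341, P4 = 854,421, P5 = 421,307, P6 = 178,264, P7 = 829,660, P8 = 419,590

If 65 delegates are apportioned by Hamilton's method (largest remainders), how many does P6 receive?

3

Standard divisor: 4047276 ÷ 65 ≈ 62265.785.
Standard quotas: P1 7.9161, P2 4.1722, P3 9.4970, P4 13.7222, P5 6.7663, P6 2.8630, P7 13.3245, P8 6.7387.
Lower quotas: P1 7, P2 4, P3 9, P4 13, P5 6, P6 2, P7 13, P8 6 (sum 60, leaving 5 seats).
Remainders in descending order: P1 0.9161, P6 0.8630, P5 0.7663, P8 0.7387, P4 0.7222, P3 0.4970, P7 0.3245, P2 0.1722.
Largest remainders: P1, P6, P5, P8, P4 receive the extra seats.
P6 receives 3.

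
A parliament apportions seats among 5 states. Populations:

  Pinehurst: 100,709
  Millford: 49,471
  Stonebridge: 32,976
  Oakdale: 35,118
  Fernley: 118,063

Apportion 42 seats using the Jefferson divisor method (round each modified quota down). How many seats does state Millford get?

6

Standard divisor 336337/42 ≈ 8008.024; standard quotas: Pinehurst 12.576, Millford 6.178, Stonebridge 4.118, Oakdale 4.385, Fernley 14.743.
Rounding down gives 12, 6, 4, 4, 14 = 40 seats, so the divisor must be adjusted.
With modified divisor 7600: modified quotas Pinehurst 13.251, Millford 6.509, Stonebridge 4.339, Oakdale 4.621, Fernley 15.535.
Rounding down: Pinehurst 13, Millford 6, Stonebridge 4, Oakdale 4, Fernley 15 (total 42).
Millford receives 6.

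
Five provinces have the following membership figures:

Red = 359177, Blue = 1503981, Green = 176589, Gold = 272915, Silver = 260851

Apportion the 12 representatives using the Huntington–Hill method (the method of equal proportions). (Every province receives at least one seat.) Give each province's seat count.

Red 2, Blue 7, Green 1, Gold 1, Silver 1

With divisor 216524: modified quotas Red 1.659, Blue 6.946, Green 0.816, Gold 1.260, Silver 1.205.
Geometric-mean thresholds: Red √(1·2)=1.414, Blue √(6·7)=6.481, Green (min 1), Gold √(1·2)=1.414, Silver √(1·2)=1.414.
Each quota rounded against its threshold gives Red 2, Blue 7, Green 1, Gold 1, Silver 1 (total 12).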